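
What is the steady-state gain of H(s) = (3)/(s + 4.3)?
DC gain = H(0) = num(0)/den(0) = 3/4.3 = 0.6977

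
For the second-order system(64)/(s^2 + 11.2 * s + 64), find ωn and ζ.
Standard form: ωn²/(s²+2ζωn·s+ωn²).
const=64=ωn² → ωn=8, s coeff=11.2=2ζωn → ζ=0.7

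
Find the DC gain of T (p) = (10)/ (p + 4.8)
DC gain = T(0) = num(0)/den(0) = 10/4.8 = 2.083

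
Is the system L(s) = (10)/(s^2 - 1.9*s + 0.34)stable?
Denominator: s^2 - 1.9*s + 0.34 = (s - 1.7)(s - 0.2). Poles: 0.2, 1.7. All Re(p)<0: No (unstable)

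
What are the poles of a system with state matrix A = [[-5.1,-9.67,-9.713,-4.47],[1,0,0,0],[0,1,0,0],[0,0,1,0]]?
Eigenvalues solve det(λI - A) = 0.
Characteristic polynomial: λ^4 + 5.1*λ^3 + 9.67*λ^2 + 9.713*λ + 4.47 = 0.
Factor: (λ + 1.2)(λ + 2.5)(λ^2 + 1.4*λ + 1.49) = 0.
Roots: -0.7 + 1j, -0.7 - 1j, -1.2, -2.5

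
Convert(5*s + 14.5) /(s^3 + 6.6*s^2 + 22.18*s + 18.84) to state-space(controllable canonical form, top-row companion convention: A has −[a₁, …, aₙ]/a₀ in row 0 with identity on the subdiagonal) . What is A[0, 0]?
Reachable canonical form for den = s^3 + 6.6*s^2 + 22.18*s + 18.84: top row of A = -[a₁,a₂,...,aₙ]/a₀, ones on the subdiagonal, zeros elsewhere.
A = [[-6.6, -22.18, -18.84], [1, 0, 0], [0, 1, 0]].
A[0,0] = -6.6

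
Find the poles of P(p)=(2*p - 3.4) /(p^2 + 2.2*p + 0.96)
Set denominator = 0: p^2 + 2.2*p + 0.96 = (p + 0.6)(p + 1.6) = 0 → Poles: -0.6, -1.6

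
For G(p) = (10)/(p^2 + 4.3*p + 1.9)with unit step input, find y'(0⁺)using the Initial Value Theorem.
IVT: y'(0⁺) = lim_{p→∞} p²·Y(p) = lim_{p→∞} p·G(p).
deg(num) = 0, deg(den) = 2, relative degree = 2 ≥ 2, so p·G(p) → 0. Initial slope = 0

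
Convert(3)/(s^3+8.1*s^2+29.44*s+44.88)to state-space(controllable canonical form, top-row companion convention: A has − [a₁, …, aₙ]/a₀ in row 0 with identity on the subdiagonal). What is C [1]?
Reachable canonical form: C = numerator coefficients (right-aligned, zero-padded to length n).
num = 3, C = [[0, 0, 3]].
C[1] = 0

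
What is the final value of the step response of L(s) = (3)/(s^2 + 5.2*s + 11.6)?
FVT: lim_{t→∞} y(t) = lim_{s→0} s*Y(s) where Y(s) = L(s)/s.
= lim_{s→0} L(s) = L(0) = num(0)/den(0) = 3/11.6 = 0.2586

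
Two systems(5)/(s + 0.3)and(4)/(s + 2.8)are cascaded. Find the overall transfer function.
Series: H = H₁ · H₂ = (n₁·n₂)/(d₁·d₂).
Num: n₁·n₂ = 20. Den: d₁·d₂ = s^2 + 3.1*s + 0.84.
H(s) = (20)/(s^2 + 3.1*s + 0.84)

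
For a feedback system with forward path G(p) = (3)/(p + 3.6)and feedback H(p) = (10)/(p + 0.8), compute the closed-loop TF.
Closed-loop T = G/(1+GH).
Numerator: G_num * H_den = 3*p + 2.4.
Denominator: G_den * H_den + G_num * H_num = (p^2 + 4.4*p + 2.88) + (30) = p^2 + 4.4*p + 32.88.
T(p) = (3*p + 2.4)/(p^2 + 4.4*p + 32.88)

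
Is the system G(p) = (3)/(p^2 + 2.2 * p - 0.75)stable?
Denominator: p^2 + 2.2*p - 0.75 = (p - 0.3)(p + 2.5). Poles: -2.5, 0.3. All Re(p)<0: No (unstable)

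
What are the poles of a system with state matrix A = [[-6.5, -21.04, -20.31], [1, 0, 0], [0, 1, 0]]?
Eigenvalues solve det(λI - A) = 0.
Characteristic polynomial: λ^3 + 6.5*λ^2 + 21.04*λ + 20.31 = 0.
Factor: (λ + 1.5)(λ^2 + 5*λ + 13.54) = 0.
Roots: -1.5, -2.5 + 2.7j, -2.5 - 2.7j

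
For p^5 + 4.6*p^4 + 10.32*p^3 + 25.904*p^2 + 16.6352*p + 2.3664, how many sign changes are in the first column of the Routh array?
Routh array:
p^5: [1, 10.32, 16.6352]; p^4: [4.6, 25.904, 2.3664]; p^3: [4.6887, 16.1208]; p^2: [10.0882, 2.3664]; p^1: [15.0209]; p^0: [2.3664]
First column: [1, 4.6, 4.6887, 10.0882, 15.0209, 2.3664]. Sign changes = 0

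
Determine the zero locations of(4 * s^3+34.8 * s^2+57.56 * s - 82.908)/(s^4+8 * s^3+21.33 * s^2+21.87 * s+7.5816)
Set numerator = 0: 4*s^3 + 34.8*s^2 + 57.56*s - 82.908 = 4*(s + 4.9)(s + 4.7)(s - 0.9) = 0 → Zeros: -4.7, -4.9, 0.9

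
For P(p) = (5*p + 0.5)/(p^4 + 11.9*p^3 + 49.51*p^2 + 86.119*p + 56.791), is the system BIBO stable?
Denominator: p^4 + 11.9*p^3 + 49.51*p^2 + 86.119*p + 56.791 = (p + 4.9)(p + 3.8)(p^2 + 3.2*p + 3.05). Poles: -1.6 + 0.7j, -1.6 - 0.7j, -3.8, -4.9. All Re(p)<0: Yes (stable)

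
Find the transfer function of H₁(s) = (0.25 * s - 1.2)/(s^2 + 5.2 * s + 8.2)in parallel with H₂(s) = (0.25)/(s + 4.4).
Parallel: H = H₁ + H₂ = (n₁·d₂ + n₂·d₁)/(d₁·d₂).
n₁·d₂ = 0.25*s^2 - 0.1*s - 5.28. n₂·d₁ = 0.25*s^2 + 1.3*s + 2.05. Sum = 0.5*s^2 + 1.2*s - 3.23. d₁·d₂ = s^3 + 9.6*s^2 + 31.08*s + 36.08.
H(s) = (0.5*s^2 + 1.2*s - 3.23)/(s^3 + 9.6*s^2 + 31.08*s + 36.08)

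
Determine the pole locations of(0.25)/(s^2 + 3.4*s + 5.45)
Set denominator = 0: s^2 + 3.4*s + 5.45 = 0 → Poles: -1.7 + 1.6j, -1.7 - 1.6j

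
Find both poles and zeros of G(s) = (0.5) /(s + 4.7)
Set denominator = 0: s + 4.7 = 0 → Poles: -4.7
Numerator is a nonzero constant (0.5) → Zeros: none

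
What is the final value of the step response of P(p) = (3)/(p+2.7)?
FVT: lim_{t→∞} y(t) = lim_{p→0} p*Y(p) where Y(p) = P(p)/p.
= lim_{p→0} P(p) = P(0) = num(0)/den(0) = 3/2.7 = 1.111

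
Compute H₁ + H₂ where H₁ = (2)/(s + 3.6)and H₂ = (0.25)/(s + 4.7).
Parallel: H = H₁ + H₂ = (n₁·d₂ + n₂·d₁)/(d₁·d₂).
n₁·d₂ = 2*s + 9.4. n₂·d₁ = 0.25*s + 0.9. Sum = 2.25*s + 10.3. d₁·d₂ = s^2 + 8.3*s + 16.92.
H(s) = (2.25*s + 10.3)/(s^2 + 8.3*s + 16.92)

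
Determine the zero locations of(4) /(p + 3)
Numerator is a nonzero constant (4) → Zeros: none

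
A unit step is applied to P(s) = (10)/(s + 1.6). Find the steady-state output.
FVT: lim_{t→∞} y(t) = lim_{s→0} s*Y(s) where Y(s) = P(s)/s.
= lim_{s→0} P(s) = P(0) = num(0)/den(0) = 10/1.6 = 6.25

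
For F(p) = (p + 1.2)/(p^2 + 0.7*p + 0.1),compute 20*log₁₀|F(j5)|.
Substitute p = j*5: F(j5) = -0.0195806 - 0.203555j.
|F(j5)| = sqrt(Re² + Im²) = 0.2045.
20*log₁₀(0.2045) = -13.79 dB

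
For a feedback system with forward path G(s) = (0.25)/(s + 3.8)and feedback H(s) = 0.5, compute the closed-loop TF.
Closed-loop T = G/(1+GH).
Numerator: G_num * H_den = 0.25.
Denominator: G_den * H_den + G_num * H_num = (s + 3.8) + (0.125) = s + 3.925.
T(s) = (0.25)/(s + 3.925)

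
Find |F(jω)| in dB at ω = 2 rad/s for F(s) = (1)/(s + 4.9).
Substitute s = j*2: F(j2) = 0.174938 - 0.0714031j.
|F(j2)| = sqrt(Re² + Im²) = 0.1889.
20*log₁₀(0.1889) = -14.47 dB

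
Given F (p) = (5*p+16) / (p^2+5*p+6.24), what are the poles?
Set denominator = 0: p^2 + 5*p + 6.24 = (p + 2.4)(p + 2.6) = 0 → Poles: -2.4, -2.6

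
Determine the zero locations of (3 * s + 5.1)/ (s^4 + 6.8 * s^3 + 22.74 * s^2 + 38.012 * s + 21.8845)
Set numerator = 0: 3*s + 5.1 = 0 → Zeros: -1.7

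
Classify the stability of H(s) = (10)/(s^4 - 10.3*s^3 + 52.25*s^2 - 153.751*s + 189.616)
Denominator: s^4 - 10.3*s^3 + 52.25*s^2 - 153.751*s + 189.616 = (s - 3.2)(s - 3.5)(s^2 - 3.6*s + 16.93). Poles: 1.8 + 3.7j, 1.8 - 3.7j, 3.2, 3.5. Unstable (4 pole(s) in RHP)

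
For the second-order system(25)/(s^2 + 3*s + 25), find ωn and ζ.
Standard form: ωn²/(s²+2ζωn·s+ωn²).
const=25=ωn² → ωn=5, s coeff=3=2ζωn → ζ=0.3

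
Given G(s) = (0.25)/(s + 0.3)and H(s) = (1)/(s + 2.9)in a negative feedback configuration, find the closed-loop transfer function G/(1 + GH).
Closed-loop T = G/(1+GH).
Numerator: G_num * H_den = 0.25*s + 0.725.
Denominator: G_den * H_den + G_num * H_num = (s^2 + 3.2*s + 0.87) + (0.25) = s^2 + 3.2*s + 1.12.
T(s) = (0.25*s + 0.725)/(s^2 + 3.2*s + 1.12)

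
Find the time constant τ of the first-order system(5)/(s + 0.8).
First-order system: τ = -1/pole. Pole = -0.8. τ = -1/(-0.8) = 1.25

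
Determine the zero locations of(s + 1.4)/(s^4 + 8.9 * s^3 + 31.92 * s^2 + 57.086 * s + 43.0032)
Set numerator = 0: s + 1.4 = 0 → Zeros: -1.4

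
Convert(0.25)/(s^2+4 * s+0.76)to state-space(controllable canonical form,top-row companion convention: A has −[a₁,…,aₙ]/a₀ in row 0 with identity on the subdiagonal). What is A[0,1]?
Reachable canonical form for den = s^2 + 4*s + 0.76: top row of A = -[a₁,a₂,...,aₙ]/a₀, ones on the subdiagonal, zeros elsewhere.
A = [[-4, -0.76], [1, 0]].
A[0,1] = -0.76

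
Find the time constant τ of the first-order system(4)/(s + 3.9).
First-order system: τ = -1/pole. Pole = -3.9. τ = -1/(-3.9) = 0.2564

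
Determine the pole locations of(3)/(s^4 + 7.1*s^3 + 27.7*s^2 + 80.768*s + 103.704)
Set denominator = 0: s^4 + 7.1*s^3 + 27.7*s^2 + 80.768*s + 103.704 = (s + 2.9)(s + 3)(s^2 + 1.2*s + 11.92) = 0 → Poles: -0.6 + 3.4j, -0.6 - 3.4j, -2.9, -3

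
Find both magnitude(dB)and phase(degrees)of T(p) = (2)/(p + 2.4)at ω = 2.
Substitute p = j*2: T(j2) = 0.491803 - 0.409836j.
|T| = 20*log₁₀(sqrt(Re²+Im²)) = -3.87 dB.
∠T = atan2(Im, Re) = -39.81°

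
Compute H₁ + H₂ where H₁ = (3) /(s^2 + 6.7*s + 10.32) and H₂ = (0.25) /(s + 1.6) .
Parallel: H = H₁ + H₂ = (n₁·d₂ + n₂·d₁)/(d₁·d₂).
n₁·d₂ = 3*s + 4.8. n₂·d₁ = 0.25*s^2 + 1.675*s + 2.58. Sum = 0.25*s^2 + 4.675*s + 7.38. d₁·d₂ = s^3 + 8.3*s^2 + 21.04*s + 16.512.
H(s) = (0.25*s^2 + 4.675*s + 7.38)/(s^3 + 8.3*s^2 + 21.04*s + 16.512)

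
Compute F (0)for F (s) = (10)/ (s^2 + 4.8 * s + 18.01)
DC gain = F(0) = num(0)/den(0) = 10/18.01 = 0.5552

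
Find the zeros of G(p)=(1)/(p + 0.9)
Numerator is a nonzero constant (1) → Zeros: none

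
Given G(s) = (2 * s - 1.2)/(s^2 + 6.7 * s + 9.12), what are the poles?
Set denominator = 0: s^2 + 6.7*s + 9.12 = (s + 4.8)(s + 1.9) = 0 → Poles: -1.9, -4.8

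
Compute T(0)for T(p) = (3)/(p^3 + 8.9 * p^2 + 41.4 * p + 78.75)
DC gain = T(0) = num(0)/den(0) = 3/78.75 = 0.0381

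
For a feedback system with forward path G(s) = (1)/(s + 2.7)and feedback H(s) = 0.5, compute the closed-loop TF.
Closed-loop T = G/(1+GH).
Numerator: G_num * H_den = 1.
Denominator: G_den * H_den + G_num * H_num = (s + 2.7) + (0.5) = s + 3.2.
T(s) = (1)/(s + 3.2)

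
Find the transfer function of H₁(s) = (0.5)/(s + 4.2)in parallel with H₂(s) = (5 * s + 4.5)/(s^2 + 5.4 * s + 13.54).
Parallel: H = H₁ + H₂ = (n₁·d₂ + n₂·d₁)/(d₁·d₂).
n₁·d₂ = 0.5*s^2 + 2.7*s + 6.77. n₂·d₁ = 5*s^2 + 25.5*s + 18.9. Sum = 5.5*s^2 + 28.2*s + 25.67. d₁·d₂ = s^3 + 9.6*s^2 + 36.22*s + 56.868.
H(s) = (5.5*s^2 + 28.2*s + 25.67)/(s^3 + 9.6*s^2 + 36.22*s + 56.868)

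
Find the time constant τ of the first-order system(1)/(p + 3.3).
First-order system: τ = -1/pole. Pole = -3.3. τ = -1/(-3.3) = 0.303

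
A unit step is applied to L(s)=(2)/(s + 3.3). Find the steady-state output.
FVT: lim_{t→∞} y(t) = lim_{s→0} s*Y(s) where Y(s) = L(s)/s.
= lim_{s→0} L(s) = L(0) = num(0)/den(0) = 2/3.3 = 0.6061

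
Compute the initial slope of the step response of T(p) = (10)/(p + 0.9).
IVT: y'(0⁺) = lim_{p→∞} p²·Y(p) = lim_{p→∞} p·T(p).
deg(num) = 0, deg(den) = 1, relative degree = 1, so p·T(p) → (leading num)/(leading den) = 10/1 = 10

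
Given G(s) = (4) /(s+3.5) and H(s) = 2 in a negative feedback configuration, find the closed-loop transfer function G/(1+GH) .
Closed-loop T = G/(1+GH).
Numerator: G_num * H_den = 4.
Denominator: G_den * H_den + G_num * H_num = (s + 3.5) + (8) = s + 11.5.
T(s) = (4)/(s + 11.5)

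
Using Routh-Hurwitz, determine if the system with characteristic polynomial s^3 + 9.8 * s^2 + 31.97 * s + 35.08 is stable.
Routh array:
s^3: [1, 31.97]; s^2: [9.8, 35.08]; s^1: [28.3904]; s^0: [35.08]
First column: [1, 9.8, 28.3904, 35.08]. Sign changes = 0.
Yes, stable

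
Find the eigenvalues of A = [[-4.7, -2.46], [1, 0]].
Eigenvalues solve det(λI - A) = 0.
Characteristic polynomial: λ^2 + 4.7*λ + 2.46 = 0.
Factor: (λ + 0.6)(λ + 4.1) = 0.
Roots: -0.6, -4.1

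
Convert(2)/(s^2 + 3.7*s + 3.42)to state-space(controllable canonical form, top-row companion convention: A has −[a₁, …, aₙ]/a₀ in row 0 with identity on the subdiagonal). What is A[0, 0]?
Reachable canonical form for den = s^2 + 3.7*s + 3.42: top row of A = -[a₁,a₂,...,aₙ]/a₀, ones on the subdiagonal, zeros elsewhere.
A = [[-3.7, -3.42], [1, 0]].
A[0,0] = -3.7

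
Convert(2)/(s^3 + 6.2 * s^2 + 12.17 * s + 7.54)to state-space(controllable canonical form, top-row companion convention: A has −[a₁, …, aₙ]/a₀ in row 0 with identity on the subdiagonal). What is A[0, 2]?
Reachable canonical form for den = s^3 + 6.2*s^2 + 12.17*s + 7.54: top row of A = -[a₁,a₂,...,aₙ]/a₀, ones on the subdiagonal, zeros elsewhere.
A = [[-6.2, -12.17, -7.54], [1, 0, 0], [0, 1, 0]].
A[0,2] = -7.54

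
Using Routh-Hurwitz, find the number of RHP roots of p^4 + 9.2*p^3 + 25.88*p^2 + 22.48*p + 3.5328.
Routh array:
p^4: [1, 25.88, 3.5328]; p^3: [9.2, 22.48]; p^2: [23.4365, 3.5328]; p^1: [21.0932]; p^0: [3.5328]
First column: [1, 9.2, 23.4365, 21.0932, 3.5328]. Sign changes = RHP roots = 0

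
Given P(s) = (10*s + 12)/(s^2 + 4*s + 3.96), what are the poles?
Set denominator = 0: s^2 + 4*s + 3.96 = (s + 2.2)(s + 1.8) = 0 → Poles: -1.8, -2.2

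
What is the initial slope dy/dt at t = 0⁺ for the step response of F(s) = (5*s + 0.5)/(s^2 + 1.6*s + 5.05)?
IVT: y'(0⁺) = lim_{s→∞} s²·Y(s) = lim_{s→∞} s·F(s).
deg(num) = 1, deg(den) = 2, relative degree = 1, so s·F(s) → (leading num)/(leading den) = 5/1 = 5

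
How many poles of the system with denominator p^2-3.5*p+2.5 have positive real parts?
p^2 - 3.5*p + 2.5 = (p - 1)(p - 2.5). Poles: 1, 2.5. RHP poles (Re>0): 2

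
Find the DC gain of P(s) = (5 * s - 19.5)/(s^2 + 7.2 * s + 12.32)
DC gain = P(0) = num(0)/den(0) = -19.5/12.32 = -1.583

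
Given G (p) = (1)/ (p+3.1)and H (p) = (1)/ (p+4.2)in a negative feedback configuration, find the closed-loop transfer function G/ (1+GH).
Closed-loop T = G/(1+GH).
Numerator: G_num * H_den = p + 4.2.
Denominator: G_den * H_den + G_num * H_num = (p^2 + 7.3*p + 13.02) + (1) = p^2 + 7.3*p + 14.02.
T(p) = (p + 4.2)/(p^2 + 7.3*p + 14.02)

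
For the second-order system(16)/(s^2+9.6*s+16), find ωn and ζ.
Standard form: ωn²/(s²+2ζωn·s+ωn²).
const=16=ωn² → ωn=4, s coeff=9.6=2ζωn → ζ=1.2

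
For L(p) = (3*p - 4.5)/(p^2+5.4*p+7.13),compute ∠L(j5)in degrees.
Substitute p = j*5: L(j5) = 0.463033 - 0.139793j.
∠L(j5) = atan2(Im, Re) = atan2(-0.139793, 0.463033) = -16.80°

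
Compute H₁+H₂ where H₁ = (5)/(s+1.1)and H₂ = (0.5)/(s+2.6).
Parallel: H = H₁ + H₂ = (n₁·d₂ + n₂·d₁)/(d₁·d₂).
n₁·d₂ = 5*s + 13. n₂·d₁ = 0.5*s + 0.55. Sum = 5.5*s + 13.55. d₁·d₂ = s^2 + 3.7*s + 2.86.
H(s) = (5.5*s + 13.55)/(s^2 + 3.7*s + 2.86)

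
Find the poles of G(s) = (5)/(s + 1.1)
Set denominator = 0: s + 1.1 = 0 → Poles: -1.1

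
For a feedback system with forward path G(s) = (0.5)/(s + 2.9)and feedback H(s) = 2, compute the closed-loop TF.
Closed-loop T = G/(1+GH).
Numerator: G_num * H_den = 0.5.
Denominator: G_den * H_den + G_num * H_num = (s + 2.9) + (1) = s + 3.9.
T(s) = (0.5)/(s + 3.9)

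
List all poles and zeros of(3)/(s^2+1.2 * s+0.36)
Set denominator = 0: s^2 + 1.2*s + 0.36 = (s + 0.6)(s + 0.6) = 0 → Poles: -0.6, -0.6
Numerator is a nonzero constant (3) → Zeros: none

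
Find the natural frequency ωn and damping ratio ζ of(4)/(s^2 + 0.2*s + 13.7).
Underdamped: complex pole -0.1 + 3.7j. ωn = |pole| = 3.701, ζ = -Re(pole)/ωn = 0.02702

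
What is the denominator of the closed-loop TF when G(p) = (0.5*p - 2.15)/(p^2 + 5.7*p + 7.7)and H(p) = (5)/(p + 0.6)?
Characteristic poly = G_den * H_den + G_num * H_num = (p^3 + 6.3*p^2 + 11.12*p + 4.62) + (2.5*p - 10.75) = p^3 + 6.3*p^2 + 13.62*p - 6.13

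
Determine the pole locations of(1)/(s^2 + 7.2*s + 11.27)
Set denominator = 0: s^2 + 7.2*s + 11.27 = (s + 4.9)(s + 2.3) = 0 → Poles: -2.3, -4.9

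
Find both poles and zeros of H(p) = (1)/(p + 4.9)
Set denominator = 0: p + 4.9 = 0 → Poles: -4.9
Numerator is a nonzero constant (1) → Zeros: none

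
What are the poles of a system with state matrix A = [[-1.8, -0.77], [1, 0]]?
Eigenvalues solve det(λI - A) = 0.
Characteristic polynomial: λ^2 + 1.8*λ + 0.77 = 0.
Factor: (λ + 0.7)(λ + 1.1) = 0.
Roots: -0.7, -1.1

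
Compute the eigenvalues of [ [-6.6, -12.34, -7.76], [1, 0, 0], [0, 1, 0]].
Eigenvalues solve det(λI - A) = 0.
Characteristic polynomial: λ^3 + 6.6*λ^2 + 12.34*λ + 7.76 = 0.
Factor: (λ + 4)(λ^2 + 2.6*λ + 1.94) = 0.
Roots: -1.3 + 0.5j, -1.3 - 0.5j, -4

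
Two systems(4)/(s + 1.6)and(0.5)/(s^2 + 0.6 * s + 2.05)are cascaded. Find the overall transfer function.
Series: H = H₁ · H₂ = (n₁·n₂)/(d₁·d₂).
Num: n₁·n₂ = 2. Den: d₁·d₂ = s^3 + 2.2*s^2 + 3.01*s + 3.28.
H(s) = (2)/(s^3 + 2.2*s^2 + 3.01*s + 3.28)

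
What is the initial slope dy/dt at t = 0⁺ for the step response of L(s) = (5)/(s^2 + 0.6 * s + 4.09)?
IVT: y'(0⁺) = lim_{s→∞} s²·Y(s) = lim_{s→∞} s·L(s).
deg(num) = 0, deg(den) = 2, relative degree = 2 ≥ 2, so s·L(s) → 0. Initial slope = 0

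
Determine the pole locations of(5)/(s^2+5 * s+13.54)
Set denominator = 0: s^2 + 5*s + 13.54 = 0 → Poles: -2.5 + 2.7j, -2.5 - 2.7j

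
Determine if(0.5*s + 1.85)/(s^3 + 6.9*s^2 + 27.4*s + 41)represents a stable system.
Denominator: s^3 + 6.9*s^2 + 27.4*s + 41 = (s + 2.5)(s^2 + 4.4*s + 16.4). Poles: -2.2 + 3.4j, -2.2 - 3.4j, -2.5. All Re(p)<0: Yes (stable)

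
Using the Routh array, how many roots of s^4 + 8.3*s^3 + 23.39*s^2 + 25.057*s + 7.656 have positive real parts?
Routh array:
s^4: [1, 23.39, 7.656]; s^3: [8.3, 25.057]; s^2: [20.3711, 7.656]; s^1: [21.9376]; s^0: [7.656]
First column: [1, 8.3, 20.3711, 21.9376, 7.656]. Sign changes = RHP roots = 0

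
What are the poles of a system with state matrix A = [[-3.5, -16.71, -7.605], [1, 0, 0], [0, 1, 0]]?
Eigenvalues solve det(λI - A) = 0.
Characteristic polynomial: λ^3 + 3.5*λ^2 + 16.71*λ + 7.605 = 0.
Factor: (λ + 0.5)(λ^2 + 3*λ + 15.21) = 0.
Roots: -0.5, -1.5 + 3.6j, -1.5 - 3.6j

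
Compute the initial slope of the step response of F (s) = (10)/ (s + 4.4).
IVT: y'(0⁺) = lim_{s→∞} s²·Y(s) = lim_{s→∞} s·F(s).
deg(num) = 0, deg(den) = 1, relative degree = 1, so s·F(s) → (leading num)/(leading den) = 10/1 = 10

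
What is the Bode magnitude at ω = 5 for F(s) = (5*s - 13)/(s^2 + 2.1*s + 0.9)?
Substitute s = j*5: F(j5) = 0.833213 - 0.674326j.
|F(j5)| = sqrt(Re² + Im²) = 1.072.
20*log₁₀(1.072) = 0.60 dB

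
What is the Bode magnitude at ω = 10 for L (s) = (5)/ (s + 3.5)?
Substitute s = j*10: L(j10) = 0.155902 - 0.445434j.
|L(j10)| = sqrt(Re² + Im²) = 0.4719.
20*log₁₀(0.4719) = -6.52 dB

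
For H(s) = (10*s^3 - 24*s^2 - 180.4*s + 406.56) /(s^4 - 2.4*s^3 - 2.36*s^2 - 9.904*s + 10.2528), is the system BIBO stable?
Denominator: s^4 - 2.4*s^3 - 2.36*s^2 - 9.904*s + 10.2528 = (s - 0.8)(s - 3.6)(s^2 + 2*s + 3.56). Poles: -1 + 1.6j, -1 - 1.6j, 0.8, 3.6. All Re(p)<0: No (unstable)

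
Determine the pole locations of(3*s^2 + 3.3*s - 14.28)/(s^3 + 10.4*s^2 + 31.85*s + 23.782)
Set denominator = 0: s^3 + 10.4*s^2 + 31.85*s + 23.782 = (s + 4.7)(s + 1.1)(s + 4.6) = 0 → Poles: -1.1, -4.6, -4.7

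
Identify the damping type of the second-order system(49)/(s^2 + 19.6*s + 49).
Standard form: ωn²/(s²+2ζωn·s+ωn²) gives ωn=7, ζ=1.4.
Overdamped (ζ = 1.4 > 1)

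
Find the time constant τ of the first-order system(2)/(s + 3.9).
First-order system: τ = -1/pole. Pole = -3.9. τ = -1/(-3.9) = 0.2564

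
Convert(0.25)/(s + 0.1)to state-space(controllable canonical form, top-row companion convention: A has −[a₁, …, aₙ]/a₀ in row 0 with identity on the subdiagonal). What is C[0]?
Reachable canonical form: C = numerator coefficients (right-aligned, zero-padded to length n).
num = 0.25, C = [[0.25]].
C[0] = 0.25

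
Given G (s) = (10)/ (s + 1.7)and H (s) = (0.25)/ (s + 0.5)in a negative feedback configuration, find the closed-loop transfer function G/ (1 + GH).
Closed-loop T = G/(1+GH).
Numerator: G_num * H_den = 10*s + 5.
Denominator: G_den * H_den + G_num * H_num = (s^2 + 2.2*s + 0.85) + (2.5) = s^2 + 2.2*s + 3.35.
T(s) = (10*s + 5)/(s^2 + 2.2*s + 3.35)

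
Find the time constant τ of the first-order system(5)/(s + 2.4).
First-order system: τ = -1/pole. Pole = -2.4. τ = -1/(-2.4) = 0.4167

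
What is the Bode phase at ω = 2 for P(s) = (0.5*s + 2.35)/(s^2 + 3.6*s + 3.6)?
Substitute s = j*2: P(j2) = 0.120385 - 0.333077j.
∠P(j2) = atan2(Im, Re) = atan2(-0.333077, 0.120385) = -70.13°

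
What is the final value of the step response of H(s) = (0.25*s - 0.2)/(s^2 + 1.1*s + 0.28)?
FVT: lim_{t→∞} y(t) = lim_{s→0} s*Y(s) where Y(s) = H(s)/s.
= lim_{s→0} H(s) = H(0) = num(0)/den(0) = -0.2/0.28 = -0.7143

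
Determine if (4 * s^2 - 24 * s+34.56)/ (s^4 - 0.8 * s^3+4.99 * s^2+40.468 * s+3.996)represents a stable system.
Denominator: s^4 - 0.8*s^3 + 4.99*s^2 + 40.468*s + 3.996 = (s + 0.1)(s + 2.7)(s^2 - 3.6*s + 14.8). Poles: -0.1, -2.7, 1.8 + 3.4j, 1.8 - 3.4j. All Re(p)<0: No (unstable)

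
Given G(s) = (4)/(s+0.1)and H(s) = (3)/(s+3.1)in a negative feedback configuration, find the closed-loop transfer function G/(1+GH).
Closed-loop T = G/(1+GH).
Numerator: G_num * H_den = 4*s + 12.4.
Denominator: G_den * H_den + G_num * H_num = (s^2 + 3.2*s + 0.31) + (12) = s^2 + 3.2*s + 12.31.
T(s) = (4*s + 12.4)/(s^2 + 3.2*s + 12.31)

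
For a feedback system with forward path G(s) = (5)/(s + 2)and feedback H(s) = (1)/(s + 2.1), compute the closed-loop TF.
Closed-loop T = G/(1+GH).
Numerator: G_num * H_den = 5*s + 10.5.
Denominator: G_den * H_den + G_num * H_num = (s^2 + 4.1*s + 4.2) + (5) = s^2 + 4.1*s + 9.2.
T(s) = (5*s + 10.5)/(s^2 + 4.1*s + 9.2)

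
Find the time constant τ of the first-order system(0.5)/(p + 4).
First-order system: τ = -1/pole. Pole = -4. τ = -1/(-4) = 0.25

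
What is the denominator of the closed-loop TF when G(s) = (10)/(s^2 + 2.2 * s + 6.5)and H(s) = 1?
Characteristic poly = G_den * H_den + G_num * H_num = (s^2 + 2.2*s + 6.5) + (10) = s^2 + 2.2*s + 16.5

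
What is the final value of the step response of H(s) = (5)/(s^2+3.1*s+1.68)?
FVT: lim_{t→∞} y(t) = lim_{s→0} s*Y(s) where Y(s) = H(s)/s.
= lim_{s→0} H(s) = H(0) = num(0)/den(0) = 5/1.68 = 2.976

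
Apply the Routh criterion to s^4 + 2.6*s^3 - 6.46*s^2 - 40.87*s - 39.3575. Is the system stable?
Routh array:
s^4: [1, -6.46, -39.3575]; s^3: [2.6, -40.87]; s^2: [9.25923, -39.3575]; s^1: [-29.8184]; s^0: [-39.3575]
First column: [1, 2.6, 9.25923, -29.8184, -39.3575]. Sign changes = 1.
No, unstable (1 RHP root(s))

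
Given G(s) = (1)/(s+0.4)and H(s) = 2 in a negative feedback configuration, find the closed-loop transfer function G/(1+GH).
Closed-loop T = G/(1+GH).
Numerator: G_num * H_den = 1.
Denominator: G_den * H_den + G_num * H_num = (s + 0.4) + (2) = s + 2.4.
T(s) = (1)/(s + 2.4)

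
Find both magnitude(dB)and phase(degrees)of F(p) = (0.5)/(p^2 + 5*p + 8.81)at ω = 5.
Substitute p = j*5: F(j5) = -0.00912507 - 0.0140906j.
|F| = 20*log₁₀(sqrt(Re²+Im²)) = -35.50 dB.
∠F = atan2(Im, Re) = -122.93°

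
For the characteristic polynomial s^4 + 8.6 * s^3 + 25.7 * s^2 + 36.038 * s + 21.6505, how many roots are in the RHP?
s^4 + 8.6*s^3 + 25.7*s^2 + 36.038*s + 21.6505 = (s + 1.9)(s + 4.3)(s^2 + 2.4*s + 2.65). Poles: -1.2 + 1.1j, -1.2 - 1.1j, -1.9, -4.3. RHP poles (Re>0): 0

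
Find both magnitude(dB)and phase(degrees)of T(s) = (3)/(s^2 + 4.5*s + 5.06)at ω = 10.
Substitute s = j*10: T(j10) = -0.0258022 - 0.0122298j.
|T| = 20*log₁₀(sqrt(Re²+Im²)) = -30.89 dB.
∠T = atan2(Im, Re) = -154.64°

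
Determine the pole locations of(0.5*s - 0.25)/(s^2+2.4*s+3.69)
Set denominator = 0: s^2 + 2.4*s + 3.69 = 0 → Poles: -1.2 + 1.5j, -1.2 - 1.5j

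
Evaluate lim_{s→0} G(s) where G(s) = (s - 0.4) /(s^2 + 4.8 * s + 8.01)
DC gain = G(0) = num(0)/den(0) = -0.4/8.01 = -0.04994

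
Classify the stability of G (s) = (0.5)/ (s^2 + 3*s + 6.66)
Denominator: s^2 + 3*s + 6.66. Poles: -1.5 + 2.1j, -1.5 - 2.1j. Stable (all poles in LHP)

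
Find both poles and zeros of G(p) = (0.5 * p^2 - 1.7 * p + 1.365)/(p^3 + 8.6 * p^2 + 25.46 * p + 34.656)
Set denominator = 0: p^3 + 8.6*p^2 + 25.46*p + 34.656 = (p + 4.8)(p^2 + 3.8*p + 7.22) = 0 → Poles: -1.9 + 1.9j, -1.9 - 1.9j, -4.8
Set numerator = 0: 0.5*p^2 - 1.7*p + 1.365 = 0.5*(p - 2.1)(p - 1.3) = 0 → Zeros: 1.3, 2.1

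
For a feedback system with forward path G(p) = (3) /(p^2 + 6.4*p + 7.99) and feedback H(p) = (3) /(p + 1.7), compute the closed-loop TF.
Closed-loop T = G/(1+GH).
Numerator: G_num * H_den = 3*p + 5.1.
Denominator: G_den * H_den + G_num * H_num = (p^3 + 8.1*p^2 + 18.87*p + 13.583) + (9) = p^3 + 8.1*p^2 + 18.87*p + 22.583.
T(p) = (3*p + 5.1)/(p^3 + 8.1*p^2 + 18.87*p + 22.583)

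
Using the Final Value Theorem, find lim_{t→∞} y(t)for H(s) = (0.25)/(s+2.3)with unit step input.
FVT: lim_{t→∞} y(t) = lim_{s→0} s*Y(s) where Y(s) = H(s)/s.
= lim_{s→0} H(s) = H(0) = num(0)/den(0) = 0.25/2.3 = 0.1087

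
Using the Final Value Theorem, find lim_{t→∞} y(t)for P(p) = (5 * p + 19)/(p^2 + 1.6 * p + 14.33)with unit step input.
FVT: lim_{t→∞} y(t) = lim_{p→0} p*Y(p) where Y(p) = P(p)/p.
= lim_{p→0} P(p) = P(0) = num(0)/den(0) = 19/14.33 = 1.326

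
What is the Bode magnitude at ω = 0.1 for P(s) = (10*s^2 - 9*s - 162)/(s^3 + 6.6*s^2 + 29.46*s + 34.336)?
Substitute s = j*0.1: P(j0.1) = -4.69765 + 0.377432j.
|P(j0.1)| = sqrt(Re² + Im²) = 4.713.
20*log₁₀(4.713) = 13.47 dB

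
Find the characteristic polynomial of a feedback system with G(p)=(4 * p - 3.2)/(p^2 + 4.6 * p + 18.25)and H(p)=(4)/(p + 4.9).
Characteristic poly = G_den * H_den + G_num * H_num = (p^3 + 9.5*p^2 + 40.79*p + 89.425) + (16*p - 12.8) = p^3 + 9.5*p^2 + 56.79*p + 76.625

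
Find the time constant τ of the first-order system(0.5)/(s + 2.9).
First-order system: τ = -1/pole. Pole = -2.9. τ = -1/(-2.9) = 0.3448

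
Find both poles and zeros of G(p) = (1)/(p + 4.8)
Set denominator = 0: p + 4.8 = 0 → Poles: -4.8
Numerator is a nonzero constant (1) → Zeros: none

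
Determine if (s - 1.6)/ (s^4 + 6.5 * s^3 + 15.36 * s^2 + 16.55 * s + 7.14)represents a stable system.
Denominator: s^4 + 6.5*s^3 + 15.36*s^2 + 16.55*s + 7.14 = (s + 2.8)(s + 1.5)(s^2 + 2.2*s + 1.7). Poles: -1.1 + 0.7j, -1.1 - 0.7j, -1.5, -2.8. All Re(p)<0: Yes (stable)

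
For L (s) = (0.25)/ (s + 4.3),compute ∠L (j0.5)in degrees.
Substitute s = j*0.5: L(j0.5) = 0.0573639 - 0.00667022j.
∠L(j0.5) = atan2(Im, Re) = atan2(-0.00667022, 0.0573639) = -6.63°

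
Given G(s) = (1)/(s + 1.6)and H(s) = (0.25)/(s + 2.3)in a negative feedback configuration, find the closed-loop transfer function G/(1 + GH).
Closed-loop T = G/(1+GH).
Numerator: G_num * H_den = s + 2.3.
Denominator: G_den * H_den + G_num * H_num = (s^2 + 3.9*s + 3.68) + (0.25) = s^2 + 3.9*s + 3.93.
T(s) = (s + 2.3)/(s^2 + 3.9*s + 3.93)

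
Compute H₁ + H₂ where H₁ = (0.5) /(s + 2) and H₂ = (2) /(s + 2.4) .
Parallel: H = H₁ + H₂ = (n₁·d₂ + n₂·d₁)/(d₁·d₂).
n₁·d₂ = 0.5*s + 1.2. n₂·d₁ = 2*s + 4. Sum = 2.5*s + 5.2. d₁·d₂ = s^2 + 4.4*s + 4.8.
H(s) = (2.5*s + 5.2)/(s^2 + 4.4*s + 4.8)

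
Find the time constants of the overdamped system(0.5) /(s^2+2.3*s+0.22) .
Overdamped: real poles at -0.1, -2.2. τ = -1/pole → τ₁ = 10, τ₂ = 0.4545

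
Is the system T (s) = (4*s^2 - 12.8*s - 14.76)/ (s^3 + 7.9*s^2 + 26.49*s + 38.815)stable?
Denominator: s^3 + 7.9*s^2 + 26.49*s + 38.815 = (s + 3.5)(s^2 + 4.4*s + 11.09). Poles: -2.2 + 2.5j, -2.2 - 2.5j, -3.5. All Re(p)<0: Yes (stable)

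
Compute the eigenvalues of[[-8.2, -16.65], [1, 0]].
Eigenvalues solve det(λI - A) = 0.
Characteristic polynomial: λ^2 + 8.2*λ + 16.65 = 0.
Factor: (λ + 3.7)(λ + 4.5) = 0.
Roots: -3.7, -4.5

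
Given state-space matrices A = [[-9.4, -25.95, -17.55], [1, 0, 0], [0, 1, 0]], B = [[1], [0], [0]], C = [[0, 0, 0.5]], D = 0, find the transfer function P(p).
P(p) = C(pI - A)⁻¹B + D.
Characteristic polynomial det(pI - A) = p^3 + 9.4*p^2 + 25.95*p + 17.55.
Numerator from C·adj(pI-A)·B + D·det(pI-A) = 0.5.
P(p) = (0.5)/(p^3 + 9.4*p^2 + 25.95*p + 17.55)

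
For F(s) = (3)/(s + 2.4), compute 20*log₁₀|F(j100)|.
Substitute s = j*100: F(j100) = 0.000719586 - 0.0299827j.
|F(j100)| = sqrt(Re² + Im²) = 0.02999.
20*log₁₀(0.02999) = -30.46 dB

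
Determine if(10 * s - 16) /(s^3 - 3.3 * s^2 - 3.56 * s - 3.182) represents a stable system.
Denominator: s^3 - 3.3*s^2 - 3.56*s - 3.182 = (s - 4.3)(s^2 + s + 0.74). Poles: -0.5 + 0.7j, -0.5 - 0.7j, 4.3. All Re(p)<0: No (unstable)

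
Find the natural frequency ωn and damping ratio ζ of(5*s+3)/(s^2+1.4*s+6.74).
Underdamped: complex pole -0.7 + 2.5j. ωn = |pole| = 2.596, ζ = -Re(pole)/ωn = 0.2696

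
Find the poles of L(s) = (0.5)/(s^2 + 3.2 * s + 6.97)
Set denominator = 0: s^2 + 3.2*s + 6.97 = 0 → Poles: -1.6 + 2.1j, -1.6 - 2.1j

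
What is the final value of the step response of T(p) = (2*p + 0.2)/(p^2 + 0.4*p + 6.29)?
FVT: lim_{t→∞} y(t) = lim_{p→0} p*Y(p) where Y(p) = T(p)/p.
= lim_{p→0} T(p) = T(0) = num(0)/den(0) = 0.2/6.29 = 0.0318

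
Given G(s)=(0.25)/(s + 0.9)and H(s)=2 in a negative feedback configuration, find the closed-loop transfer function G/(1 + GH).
Closed-loop T = G/(1+GH).
Numerator: G_num * H_den = 0.25.
Denominator: G_den * H_den + G_num * H_num = (s + 0.9) + (0.5) = s + 1.4.
T(s) = (0.25)/(s + 1.4)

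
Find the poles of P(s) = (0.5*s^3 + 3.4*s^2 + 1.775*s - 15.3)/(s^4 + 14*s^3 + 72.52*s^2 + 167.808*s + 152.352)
Set denominator = 0: s^4 + 14*s^3 + 72.52*s^2 + 167.808*s + 152.352 = (s + 4.6)(s + 4.6)(s^2 + 4.8*s + 7.2) = 0 → Poles: -2.4 + 1.2j, -2.4 - 1.2j, -4.6, -4.6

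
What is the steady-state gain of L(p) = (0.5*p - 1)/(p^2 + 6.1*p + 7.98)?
DC gain = L(0) = num(0)/den(0) = -1/7.98 = -0.1253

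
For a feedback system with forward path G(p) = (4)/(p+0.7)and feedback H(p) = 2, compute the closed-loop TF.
Closed-loop T = G/(1+GH).
Numerator: G_num * H_den = 4.
Denominator: G_den * H_den + G_num * H_num = (p + 0.7) + (8) = p + 8.7.
T(p) = (4)/(p + 8.7)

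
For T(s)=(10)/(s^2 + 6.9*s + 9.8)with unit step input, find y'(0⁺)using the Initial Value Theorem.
IVT: y'(0⁺) = lim_{s→∞} s²·Y(s) = lim_{s→∞} s·T(s).
deg(num) = 0, deg(den) = 2, relative degree = 2 ≥ 2, so s·T(s) → 0. Initial slope = 0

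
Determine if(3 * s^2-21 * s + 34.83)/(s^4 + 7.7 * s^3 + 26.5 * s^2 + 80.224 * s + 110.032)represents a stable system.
Denominator: s^4 + 7.7*s^3 + 26.5*s^2 + 80.224*s + 110.032 = (s + 4.6)(s + 2.3)(s^2 + 0.8*s + 10.4). Poles: -0.4 + 3.2j, -0.4 - 3.2j, -2.3, -4.6. All Re(p)<0: Yes (stable)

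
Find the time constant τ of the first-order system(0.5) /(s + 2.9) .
First-order system: τ = -1/pole. Pole = -2.9. τ = -1/(-2.9) = 0.3448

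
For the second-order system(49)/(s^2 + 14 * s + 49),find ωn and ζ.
Standard form: ωn²/(s²+2ζωn·s+ωn²).
const=49=ωn² → ωn=7, s coeff=14=2ζωn → ζ=1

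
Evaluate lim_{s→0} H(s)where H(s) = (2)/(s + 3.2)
DC gain = H(0) = num(0)/den(0) = 2/3.2 = 0.625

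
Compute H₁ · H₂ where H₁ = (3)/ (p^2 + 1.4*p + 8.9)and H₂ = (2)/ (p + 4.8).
Series: H = H₁ · H₂ = (n₁·n₂)/(d₁·d₂).
Num: n₁·n₂ = 6. Den: d₁·d₂ = p^3 + 6.2*p^2 + 15.62*p + 42.72.
H(p) = (6)/(p^3 + 6.2*p^2 + 15.62*p + 42.72)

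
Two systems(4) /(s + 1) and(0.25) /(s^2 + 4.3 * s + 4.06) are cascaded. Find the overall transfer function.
Series: H = H₁ · H₂ = (n₁·n₂)/(d₁·d₂).
Num: n₁·n₂ = 1. Den: d₁·d₂ = s^3 + 5.3*s^2 + 8.36*s + 4.06.
H(s) = (1)/(s^3 + 5.3*s^2 + 8.36*s + 4.06)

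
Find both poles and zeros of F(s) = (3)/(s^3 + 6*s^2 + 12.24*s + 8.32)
Set denominator = 0: s^3 + 6*s^2 + 12.24*s + 8.32 = (s + 1.6)(s^2 + 4.4*s + 5.2) = 0 → Poles: -1.6, -2.2 + 0.6j, -2.2 - 0.6j
Numerator is a nonzero constant (3) → Zeros: none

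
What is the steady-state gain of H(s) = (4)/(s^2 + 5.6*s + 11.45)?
DC gain = H(0) = num(0)/den(0) = 4/11.45 = 0.3493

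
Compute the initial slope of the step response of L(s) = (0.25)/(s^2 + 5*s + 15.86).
IVT: y'(0⁺) = lim_{s→∞} s²·Y(s) = lim_{s→∞} s·L(s).
deg(num) = 0, deg(den) = 2, relative degree = 2 ≥ 2, so s·L(s) → 0. Initial slope = 0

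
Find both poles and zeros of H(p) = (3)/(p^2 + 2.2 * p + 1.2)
Set denominator = 0: p^2 + 2.2*p + 1.2 = (p + 1)(p + 1.2) = 0 → Poles: -1, -1.2
Numerator is a nonzero constant (3) → Zeros: none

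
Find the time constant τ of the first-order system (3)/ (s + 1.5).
First-order system: τ = -1/pole. Pole = -1.5. τ = -1/(-1.5) = 0.6667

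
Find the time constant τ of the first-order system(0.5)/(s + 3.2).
First-order system: τ = -1/pole. Pole = -3.2. τ = -1/(-3.2) = 0.3125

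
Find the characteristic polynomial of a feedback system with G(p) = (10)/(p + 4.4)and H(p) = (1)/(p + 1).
Characteristic poly = G_den * H_den + G_num * H_num = (p^2 + 5.4*p + 4.4) + (10) = p^2 + 5.4*p + 14.4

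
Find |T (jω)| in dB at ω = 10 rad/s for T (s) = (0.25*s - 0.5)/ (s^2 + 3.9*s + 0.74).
Substitute s = j*10: T(j10) = 0.0129362 - 0.0201037j.
|T(j10)| = sqrt(Re² + Im²) = 0.02391.
20*log₁₀(0.02391) = -32.43 dB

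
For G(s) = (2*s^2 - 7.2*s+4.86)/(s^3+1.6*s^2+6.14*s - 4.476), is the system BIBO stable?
Denominator: s^3 + 1.6*s^2 + 6.14*s - 4.476 = (s - 0.6)(s^2 + 2.2*s + 7.46). Poles: -1.1 + 2.5j, -1.1 - 2.5j, 0.6. All Re(p)<0: No (unstable)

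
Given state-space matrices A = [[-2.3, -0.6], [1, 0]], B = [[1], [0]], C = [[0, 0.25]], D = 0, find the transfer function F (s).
F(s) = C(sI - A)⁻¹B + D.
Characteristic polynomial det(sI - A) = s^2 + 2.3*s + 0.6.
Numerator from C·adj(sI-A)·B + D·det(sI-A) = 0.25.
F(s) = (0.25)/(s^2 + 2.3*s + 0.6)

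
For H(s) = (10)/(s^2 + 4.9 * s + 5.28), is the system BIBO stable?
Denominator: s^2 + 4.9*s + 5.28 = (s + 1.6)(s + 3.3). Poles: -1.6, -3.3. All Re(p)<0: Yes (stable)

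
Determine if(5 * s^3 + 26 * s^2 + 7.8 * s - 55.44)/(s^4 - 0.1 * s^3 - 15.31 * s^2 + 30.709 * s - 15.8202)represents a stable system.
Denominator: s^4 - 0.1*s^3 - 15.31*s^2 + 30.709*s - 15.8202 = (s - 0.9)(s - 1.7)(s - 2.2)(s + 4.7). Poles: -4.7, 0.9, 1.7, 2.2. All Re(p)<0: No (unstable)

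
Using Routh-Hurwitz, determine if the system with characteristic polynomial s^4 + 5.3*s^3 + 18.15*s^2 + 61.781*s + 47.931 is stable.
Routh array:
s^4: [1, 18.15, 47.931]; s^3: [5.3, 61.781]; s^2: [6.49321, 47.931]; s^1: [22.6579]; s^0: [47.931]
First column: [1, 5.3, 6.49321, 22.6579, 47.931]. Sign changes = 0.
Yes, stable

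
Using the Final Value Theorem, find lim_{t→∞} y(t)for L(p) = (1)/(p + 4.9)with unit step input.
FVT: lim_{t→∞} y(t) = lim_{p→0} p*Y(p) where Y(p) = L(p)/p.
= lim_{p→0} L(p) = L(0) = num(0)/den(0) = 1/4.9 = 0.2041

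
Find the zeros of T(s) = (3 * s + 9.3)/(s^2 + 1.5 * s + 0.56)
Set numerator = 0: 3*s + 9.3 = 0 → Zeros: -3.1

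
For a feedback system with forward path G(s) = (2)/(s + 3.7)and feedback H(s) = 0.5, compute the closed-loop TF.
Closed-loop T = G/(1+GH).
Numerator: G_num * H_den = 2.
Denominator: G_den * H_den + G_num * H_num = (s + 3.7) + (1) = s + 4.7.
T(s) = (2)/(s + 4.7)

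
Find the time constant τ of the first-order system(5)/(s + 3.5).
First-order system: τ = -1/pole. Pole = -3.5. τ = -1/(-3.5) = 0.2857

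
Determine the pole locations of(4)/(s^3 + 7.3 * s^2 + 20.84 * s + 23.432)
Set denominator = 0: s^3 + 7.3*s^2 + 20.84*s + 23.432 = (s + 2.9)(s^2 + 4.4*s + 8.08) = 0 → Poles: -2.2 + 1.8j, -2.2 - 1.8j, -2.9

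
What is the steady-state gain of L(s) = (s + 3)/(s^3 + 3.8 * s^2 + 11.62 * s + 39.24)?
DC gain = L(0) = num(0)/den(0) = 3/39.24 = 0.07645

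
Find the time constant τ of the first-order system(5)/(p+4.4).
First-order system: τ = -1/pole. Pole = -4.4. τ = -1/(-4.4) = 0.2273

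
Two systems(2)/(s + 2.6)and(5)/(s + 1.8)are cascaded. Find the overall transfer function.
Series: H = H₁ · H₂ = (n₁·n₂)/(d₁·d₂).
Num: n₁·n₂ = 10. Den: d₁·d₂ = s^2 + 4.4*s + 4.68.
H(s) = (10)/(s^2 + 4.4*s + 4.68)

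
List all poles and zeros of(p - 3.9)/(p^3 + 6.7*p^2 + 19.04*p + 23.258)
Set denominator = 0: p^3 + 6.7*p^2 + 19.04*p + 23.258 = (p + 2.9)(p^2 + 3.8*p + 8.02) = 0 → Poles: -1.9 + 2.1j, -1.9 - 2.1j, -2.9
Set numerator = 0: p - 3.9 = 0 → Zeros: 3.9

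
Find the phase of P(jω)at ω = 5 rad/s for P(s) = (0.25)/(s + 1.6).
Substitute s = j*5: P(j5) = 0.0145138 - 0.0453556j.
∠P(j5) = atan2(Im, Re) = atan2(-0.0453556, 0.0145138) = -72.26°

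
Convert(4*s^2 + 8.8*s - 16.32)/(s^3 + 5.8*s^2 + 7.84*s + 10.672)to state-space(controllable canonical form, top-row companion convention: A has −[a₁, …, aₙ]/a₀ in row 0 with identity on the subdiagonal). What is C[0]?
Reachable canonical form: C = numerator coefficients (right-aligned, zero-padded to length n).
num = 4*s^2 + 8.8*s - 16.32, C = [[4, 8.8, -16.32]].
C[0] = 4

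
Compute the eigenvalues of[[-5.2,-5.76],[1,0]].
Eigenvalues solve det(λI - A) = 0.
Characteristic polynomial: λ^2 + 5.2*λ + 5.76 = 0.
Factor: (λ + 3.6)(λ + 1.6) = 0.
Roots: -1.6, -3.6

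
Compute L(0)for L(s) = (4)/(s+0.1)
DC gain = L(0) = num(0)/den(0) = 4/0.1 = 40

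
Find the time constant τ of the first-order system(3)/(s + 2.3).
First-order system: τ = -1/pole. Pole = -2.3. τ = -1/(-2.3) = 0.4348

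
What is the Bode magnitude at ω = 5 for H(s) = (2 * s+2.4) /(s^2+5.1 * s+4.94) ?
Substitute s = j*5: H(j5) = 0.196509 - 0.248705j.
|H(j5)| = sqrt(Re² + Im²) = 0.317.
20*log₁₀(0.317) = -9.98 dB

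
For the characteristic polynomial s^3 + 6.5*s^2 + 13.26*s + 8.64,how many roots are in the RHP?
s^3 + 6.5*s^2 + 13.26*s + 8.64 = (s + 3.2)(s + 1.8)(s + 1.5). Poles: -1.5, -1.8, -3.2. RHP poles (Re>0): 0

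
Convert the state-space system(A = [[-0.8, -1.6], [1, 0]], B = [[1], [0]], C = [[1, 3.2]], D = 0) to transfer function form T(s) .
T(s) = C(sI - A)⁻¹B + D.
Characteristic polynomial det(sI - A) = s^2 + 0.8*s + 1.6.
Numerator from C·adj(sI-A)·B + D·det(sI-A) = s + 3.2.
T(s) = (s + 3.2)/(s^2 + 0.8*s + 1.6)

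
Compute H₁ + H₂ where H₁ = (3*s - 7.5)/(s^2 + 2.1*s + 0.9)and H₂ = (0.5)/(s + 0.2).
Parallel: H = H₁ + H₂ = (n₁·d₂ + n₂·d₁)/(d₁·d₂).
n₁·d₂ = 3*s^2 - 6.9*s - 1.5. n₂·d₁ = 0.5*s^2 + 1.05*s + 0.45. Sum = 3.5*s^2 - 5.85*s - 1.05. d₁·d₂ = s^3 + 2.3*s^2 + 1.32*s + 0.18.
H(s) = (3.5*s^2 - 5.85*s - 1.05)/(s^3 + 2.3*s^2 + 1.32*s + 0.18)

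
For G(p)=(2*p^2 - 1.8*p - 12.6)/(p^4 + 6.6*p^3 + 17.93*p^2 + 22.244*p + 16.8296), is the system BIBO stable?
Denominator: p^4 + 6.6*p^3 + 17.93*p^2 + 22.244*p + 16.8296 = (p^2 + 5.2*p + 8.72)(p^2 + 1.4*p + 1.93). Poles: -0.7 + 1.2j, -0.7 - 1.2j, -2.6 + 1.4j, -2.6 - 1.4j. All Re(p)<0: Yes (stable)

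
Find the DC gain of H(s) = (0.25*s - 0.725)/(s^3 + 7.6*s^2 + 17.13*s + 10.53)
DC gain = H(0) = num(0)/den(0) = -0.725/10.53 = -0.06885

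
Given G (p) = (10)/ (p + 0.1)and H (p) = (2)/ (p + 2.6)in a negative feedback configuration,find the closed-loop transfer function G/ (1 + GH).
Closed-loop T = G/(1+GH).
Numerator: G_num * H_den = 10*p + 26.
Denominator: G_den * H_den + G_num * H_num = (p^2 + 2.7*p + 0.26) + (20) = p^2 + 2.7*p + 20.26.
T(p) = (10*p + 26)/(p^2 + 2.7*p + 20.26)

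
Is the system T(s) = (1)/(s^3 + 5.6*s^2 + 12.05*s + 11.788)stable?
Denominator: s^3 + 5.6*s^2 + 12.05*s + 11.788 = (s + 2.8)(s^2 + 2.8*s + 4.21). Poles: -1.4 + 1.5j, -1.4 - 1.5j, -2.8. All Re(p)<0: Yes (stable)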